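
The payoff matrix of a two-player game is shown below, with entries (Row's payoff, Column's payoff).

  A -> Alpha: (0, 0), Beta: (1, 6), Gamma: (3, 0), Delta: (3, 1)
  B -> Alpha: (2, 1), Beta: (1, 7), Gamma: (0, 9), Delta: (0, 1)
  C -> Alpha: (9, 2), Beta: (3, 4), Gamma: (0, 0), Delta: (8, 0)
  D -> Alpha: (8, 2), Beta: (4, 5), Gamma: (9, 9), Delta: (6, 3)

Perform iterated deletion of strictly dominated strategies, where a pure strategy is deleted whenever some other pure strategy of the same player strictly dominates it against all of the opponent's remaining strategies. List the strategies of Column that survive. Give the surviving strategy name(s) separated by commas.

Row's strategy A is strictly dominated by D (Alpha: 8>0, Beta: 4>1, Gamma: 9>3, Delta: 6>3) and is removed.
For Row, D strictly dominates B on the remaining columns (Alpha: 8>2, Beta: 4>1, Gamma: 9>0, Delta: 6>0); eliminate B.
Column's strategy Alpha is strictly dominated by Beta (C: 4>2, D: 5>2) and is removed.
Column Delta is eliminated: Beta beats it against every remaining row (C: 4>0, D: 5>3).
Row C is eliminated: D beats it against every remaining column (Beta: 4>3, Gamma: 9>0).
For Column, Gamma strictly dominates Beta on the remaining rows (D: 9>5); eliminate Beta.
Among the remaining strategies, none is strictly dominated by another pure strategy of the same player, so the elimination stops.
Surviving strategies — Row: {D}; Column: {Gamma}.

Gamma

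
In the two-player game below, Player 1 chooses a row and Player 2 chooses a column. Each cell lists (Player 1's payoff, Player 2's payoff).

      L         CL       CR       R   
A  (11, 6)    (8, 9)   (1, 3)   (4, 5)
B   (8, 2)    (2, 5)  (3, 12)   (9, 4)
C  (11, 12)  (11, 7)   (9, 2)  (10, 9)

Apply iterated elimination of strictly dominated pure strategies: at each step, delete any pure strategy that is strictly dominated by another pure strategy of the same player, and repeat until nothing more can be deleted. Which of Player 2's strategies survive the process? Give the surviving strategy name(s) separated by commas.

Row B is eliminated: C beats it against every remaining column (L: 11>8, CL: 11>2, CR: 9>3, R: 10>9).
For Player 2, L strictly dominates CR on the remaining rows (A: 6>3, C: 12>2); eliminate CR.
Player 2's strategy R is strictly dominated by L (A: 6>5, C: 12>9) and is removed.
Among the remaining strategies, none is strictly dominated by another pure strategy of the same player, so the elimination stops.
Surviving strategies — Player 1: {A, C}; Player 2: {L, CL}.

L, CL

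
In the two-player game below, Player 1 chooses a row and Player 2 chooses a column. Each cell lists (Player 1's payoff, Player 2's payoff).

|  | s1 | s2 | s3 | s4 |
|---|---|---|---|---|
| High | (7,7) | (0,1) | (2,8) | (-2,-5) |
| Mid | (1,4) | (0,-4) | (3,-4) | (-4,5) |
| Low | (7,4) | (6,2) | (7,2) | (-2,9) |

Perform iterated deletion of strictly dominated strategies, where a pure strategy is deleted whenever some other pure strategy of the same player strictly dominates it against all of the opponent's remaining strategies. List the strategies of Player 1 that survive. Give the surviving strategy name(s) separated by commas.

High, Low

Player 1's strategy Mid is strictly dominated by Low (s1: 7>1, s2: 6>0, s3: 7>3, s4: -2>-4) and is removed.
Player 2's strategy s2 is strictly dominated by s1 (High: 7>1, Low: 4>2) and is removed.
Among the remaining strategies, none is strictly dominated by another pure strategy of the same player, so the elimination stops.
Surviving strategies — Player 1: {High, Low}; Player 2: {s1, s3, s4}.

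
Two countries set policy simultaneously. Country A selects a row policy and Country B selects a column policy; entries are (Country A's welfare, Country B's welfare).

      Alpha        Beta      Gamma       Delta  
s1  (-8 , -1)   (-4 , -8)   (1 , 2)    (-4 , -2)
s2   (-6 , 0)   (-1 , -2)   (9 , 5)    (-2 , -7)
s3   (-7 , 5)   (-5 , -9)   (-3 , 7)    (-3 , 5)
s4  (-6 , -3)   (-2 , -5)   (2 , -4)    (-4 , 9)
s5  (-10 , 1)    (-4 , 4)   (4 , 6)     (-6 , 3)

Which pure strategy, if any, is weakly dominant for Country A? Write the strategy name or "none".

s2 vs s1: Alpha: -6>-8, Beta: -1>-4, Gamma: 9>1, Delta: -2>-4.
s2 vs s3: Alpha: -6>-7, Beta: -1>-5, Gamma: 9>-3, Delta: -2>-3.
s2 vs s4: Alpha: -6=-6, Beta: -1>-2, Gamma: 9>2, Delta: -2>-4.
s2 vs s5: Alpha: -6>-10, Beta: -1>-4, Gamma: 9>4, Delta: -2>-6.
s2 is at least as good as every other strategy against every opponent action, so it is weakly dominant.

s2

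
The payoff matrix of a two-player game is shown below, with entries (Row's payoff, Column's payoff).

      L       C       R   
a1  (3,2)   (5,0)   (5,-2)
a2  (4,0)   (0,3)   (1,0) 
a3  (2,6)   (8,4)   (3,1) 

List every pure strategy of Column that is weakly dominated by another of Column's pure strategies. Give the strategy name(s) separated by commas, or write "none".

R

L: no other strategy beats it everywhere (C at a1 (2>0); R at a1 (2>-2)).
C is not dominated — it holds its own against L at a2 (3>0); R at a1 (0>-2).
L weakly dominates R — a1: 2>-2, a2: 0=0, a3: 6>1.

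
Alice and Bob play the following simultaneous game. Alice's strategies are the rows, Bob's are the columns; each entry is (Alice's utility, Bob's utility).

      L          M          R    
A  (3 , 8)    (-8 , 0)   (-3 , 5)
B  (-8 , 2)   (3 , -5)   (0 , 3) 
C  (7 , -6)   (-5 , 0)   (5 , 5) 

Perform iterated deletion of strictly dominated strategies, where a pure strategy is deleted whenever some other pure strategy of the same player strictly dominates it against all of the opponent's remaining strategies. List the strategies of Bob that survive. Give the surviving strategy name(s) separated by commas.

R

Alice's strategy A is strictly dominated by C (L: 7>3, M: -5>-8, R: 5>-3) and is removed.
Column L is eliminated: R beats it against every remaining row (B: 3>2, C: 5>-6).
Column M is eliminated: R beats it against every remaining row (B: 3>-5, C: 5>0).
Row B is eliminated: C beats it against every remaining column (R: 5>0).
Among the remaining strategies, none is strictly dominated by another pure strategy of the same player, so the elimination stops.
Surviving strategies — Alice: {C}; Bob: {R}.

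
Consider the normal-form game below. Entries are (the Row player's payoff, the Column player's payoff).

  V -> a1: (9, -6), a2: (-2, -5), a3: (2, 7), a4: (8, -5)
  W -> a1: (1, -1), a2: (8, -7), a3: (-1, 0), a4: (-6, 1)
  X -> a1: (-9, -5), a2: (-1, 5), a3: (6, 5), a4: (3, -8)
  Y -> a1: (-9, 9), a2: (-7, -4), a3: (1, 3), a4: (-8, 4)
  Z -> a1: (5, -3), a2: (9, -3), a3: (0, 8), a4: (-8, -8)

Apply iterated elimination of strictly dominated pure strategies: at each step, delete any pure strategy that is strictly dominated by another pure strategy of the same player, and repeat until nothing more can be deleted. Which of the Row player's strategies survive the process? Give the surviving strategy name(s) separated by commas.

V, W, X, Z

Row Y is eliminated: V beats it against every remaining column (a1: 9>-9, a2: -2>-7, a3: 2>1, a4: 8>-8).
For the Column player, a3 strictly dominates a1 on the remaining rows (V: 7>-6, W: 0>-1, X: 5>-5, Z: 8>-3); eliminate a1.
Among the remaining strategies, none is strictly dominated by another pure strategy of the same player, so the elimination stops.
Surviving strategies — the Row player: {V, W, X, Z}; the Column player: {a2, a3, a4}.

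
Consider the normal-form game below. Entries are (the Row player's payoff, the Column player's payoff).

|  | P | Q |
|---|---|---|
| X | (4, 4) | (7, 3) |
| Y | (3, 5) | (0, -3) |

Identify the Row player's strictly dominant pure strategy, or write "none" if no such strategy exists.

X

X vs Y: P: 4>3, Q: 7>0.
X strictly beats every other strategy against every opponent action, so it is strictly dominant.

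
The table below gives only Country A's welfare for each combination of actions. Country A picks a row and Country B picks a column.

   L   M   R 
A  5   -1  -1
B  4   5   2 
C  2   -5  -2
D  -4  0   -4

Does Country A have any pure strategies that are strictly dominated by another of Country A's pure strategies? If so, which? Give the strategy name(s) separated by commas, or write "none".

Nothing dominates A: B at L (5>4); C at L (5>2); D at L (5>-4).
B is not dominated — it holds its own against A at M (5>-1); C at L (4>2); D at L (4>-4).
C is strictly dominated by A (L: 5>2, M: -1>-5, R: -1>-2).
D: dominated, since B does at least as well everywhere (L: 4>-4, M: 5>0, R: 2>-4).

C, D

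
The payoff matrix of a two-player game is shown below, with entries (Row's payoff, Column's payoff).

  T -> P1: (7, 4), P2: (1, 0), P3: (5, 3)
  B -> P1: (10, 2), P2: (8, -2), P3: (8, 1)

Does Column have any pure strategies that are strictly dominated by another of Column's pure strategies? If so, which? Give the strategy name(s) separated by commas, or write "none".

P2, P3

P1 is not dominated — it holds its own against P2 at T (4>0); P3 at T (4>3).
P2: dominated, since P1 does at least as well everywhere (T: 4>0, B: 2>-2).
P1 strictly dominates P3 — T: 4>3, B: 2>1.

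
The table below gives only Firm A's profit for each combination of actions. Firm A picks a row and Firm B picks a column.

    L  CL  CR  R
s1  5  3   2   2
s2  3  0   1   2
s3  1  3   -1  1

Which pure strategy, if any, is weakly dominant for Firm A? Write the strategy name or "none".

s1 vs s2: L: 5>3, CL: 3>0, CR: 2>1, R: 2=2.
s1 vs s3: L: 5>1, CL: 3=3, CR: 2>-1, R: 2>1.
s1 is at least as good as every other strategy against every opponent action, so it is weakly dominant.

s1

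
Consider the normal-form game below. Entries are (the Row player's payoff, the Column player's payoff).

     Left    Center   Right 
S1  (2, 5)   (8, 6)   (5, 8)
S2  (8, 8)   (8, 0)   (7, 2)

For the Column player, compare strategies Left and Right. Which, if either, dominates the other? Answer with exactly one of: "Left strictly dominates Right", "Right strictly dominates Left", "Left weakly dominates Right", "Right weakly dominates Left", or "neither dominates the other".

Compare Left to Right across each opponent action: S1: 5<8, S2: 8>2.
Left does better at S2 but worse at S1; neither strategy dominates the other.

neither dominates the other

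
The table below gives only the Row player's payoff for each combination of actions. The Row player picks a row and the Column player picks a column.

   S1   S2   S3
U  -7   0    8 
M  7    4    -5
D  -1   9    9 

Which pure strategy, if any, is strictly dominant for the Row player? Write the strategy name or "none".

none

U fails to dominate M at S1 (-7<7).
M fails to dominate U at S3 (-5<8).
D fails to dominate M at S1 (-1<7).
No single strategy dominates all the others.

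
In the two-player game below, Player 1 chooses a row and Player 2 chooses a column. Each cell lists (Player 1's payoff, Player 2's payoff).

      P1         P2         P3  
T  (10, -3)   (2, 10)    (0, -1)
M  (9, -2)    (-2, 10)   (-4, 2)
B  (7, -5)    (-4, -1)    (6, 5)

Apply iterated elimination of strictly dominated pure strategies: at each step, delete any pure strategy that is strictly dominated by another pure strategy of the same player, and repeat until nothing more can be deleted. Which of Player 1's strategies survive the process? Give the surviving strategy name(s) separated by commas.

T, B

For Player 1, T strictly dominates M on the remaining columns (P1: 10>9, P2: 2>-2, P3: 0>-4); eliminate M.
Player 2's strategy P1 is strictly dominated by P2 (T: 10>-3, B: -1>-5) and is removed.
Among the remaining strategies, none is strictly dominated by another pure strategy of the same player, so the elimination stops.
Surviving strategies — Player 1: {T, B}; Player 2: {P2, P3}.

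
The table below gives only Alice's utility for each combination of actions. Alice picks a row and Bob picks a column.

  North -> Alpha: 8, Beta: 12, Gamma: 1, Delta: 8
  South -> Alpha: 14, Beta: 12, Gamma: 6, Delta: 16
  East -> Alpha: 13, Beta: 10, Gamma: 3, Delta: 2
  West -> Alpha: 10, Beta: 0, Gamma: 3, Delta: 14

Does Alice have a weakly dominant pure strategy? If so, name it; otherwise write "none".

South

South vs North: Alpha: 14>8, Beta: 12=12, Gamma: 6>1, Delta: 16>8.
South vs East: Alpha: 14>13, Beta: 12>10, Gamma: 6>3, Delta: 16>2.
South vs West: Alpha: 14>10, Beta: 12>0, Gamma: 6>3, Delta: 16>14.
South is at least as good as every other strategy against every opponent action, so it is weakly dominant.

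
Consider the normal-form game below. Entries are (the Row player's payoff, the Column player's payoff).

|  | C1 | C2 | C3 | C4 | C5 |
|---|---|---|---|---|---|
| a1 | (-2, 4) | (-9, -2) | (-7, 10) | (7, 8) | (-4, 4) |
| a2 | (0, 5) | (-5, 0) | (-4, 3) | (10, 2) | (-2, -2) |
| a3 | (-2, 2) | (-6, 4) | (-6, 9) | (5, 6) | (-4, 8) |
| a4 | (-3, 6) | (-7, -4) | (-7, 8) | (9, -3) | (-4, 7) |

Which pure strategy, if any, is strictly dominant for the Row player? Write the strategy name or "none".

a2

a2 vs a1: C1: 0>-2, C2: -5>-9, C3: -4>-7, C4: 10>7, C5: -2>-4.
a2 vs a3: C1: 0>-2, C2: -5>-6, C3: -4>-6, C4: 10>5, C5: -2>-4.
a2 vs a4: C1: 0>-3, C2: -5>-7, C3: -4>-7, C4: 10>9, C5: -2>-4.
a2 strictly beats every other strategy against every opponent action, so it is strictly dominant.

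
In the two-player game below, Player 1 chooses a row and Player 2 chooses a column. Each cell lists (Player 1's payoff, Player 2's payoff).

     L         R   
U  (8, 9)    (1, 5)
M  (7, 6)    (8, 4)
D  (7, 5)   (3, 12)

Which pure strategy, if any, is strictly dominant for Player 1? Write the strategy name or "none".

U fails to dominate M at R (1<8).
M fails to dominate U at L (7<8).
D fails to dominate U at L (7<8).
No single strategy dominates all the others.

none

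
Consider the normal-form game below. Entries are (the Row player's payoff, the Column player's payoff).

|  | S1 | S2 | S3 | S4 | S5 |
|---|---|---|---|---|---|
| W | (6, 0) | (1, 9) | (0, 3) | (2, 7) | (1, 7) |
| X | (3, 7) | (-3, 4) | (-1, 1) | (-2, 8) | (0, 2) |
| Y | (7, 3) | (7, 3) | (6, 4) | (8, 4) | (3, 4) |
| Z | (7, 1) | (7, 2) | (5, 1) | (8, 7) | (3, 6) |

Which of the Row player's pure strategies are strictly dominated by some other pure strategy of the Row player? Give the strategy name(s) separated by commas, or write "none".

W, X

W: dominated, since Y does at least as well everywhere (S1: 7>6, S2: 7>1, S3: 6>0, S4: 8>2, S5: 3>1).
X is strictly dominated by W (S1: 6>3, S2: 1>-3, S3: 0>-1, S4: 2>-2, S5: 1>0).
Nothing dominates Y: W at S1 (7>6); X at S1 (7>3); Z at S1 (7=7).
Z is not dominated — it holds its own against W at S1 (7>6); X at S1 (7>3); Y at S1 (7=7).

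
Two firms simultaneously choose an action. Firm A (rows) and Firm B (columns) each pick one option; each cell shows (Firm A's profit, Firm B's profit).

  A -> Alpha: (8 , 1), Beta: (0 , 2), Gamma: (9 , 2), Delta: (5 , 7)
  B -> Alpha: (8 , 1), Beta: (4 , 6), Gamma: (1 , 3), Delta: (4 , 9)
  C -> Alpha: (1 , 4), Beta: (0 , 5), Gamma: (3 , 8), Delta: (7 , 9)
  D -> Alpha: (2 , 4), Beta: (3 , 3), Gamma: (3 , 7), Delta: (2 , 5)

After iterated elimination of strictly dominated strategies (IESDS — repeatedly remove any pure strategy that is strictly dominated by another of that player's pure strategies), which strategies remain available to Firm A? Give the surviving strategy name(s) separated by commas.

C

Column Alpha is eliminated: Gamma beats it against every remaining row (A: 2>1, B: 3>1, C: 8>4, D: 7>4).
Firm B's strategy Beta is strictly dominated by Delta (A: 7>2, B: 9>6, C: 9>5, D: 5>3) and is removed.
For Firm A, A strictly dominates B on the remaining columns (Gamma: 9>1, Delta: 5>4); eliminate B.
Row D is eliminated: A beats it against every remaining column (Gamma: 9>3, Delta: 5>2).
For Firm B, Delta strictly dominates Gamma on the remaining rows (A: 7>2, C: 9>8); eliminate Gamma.
Firm A's strategy A is strictly dominated by C (Delta: 7>5) and is removed.
Among the remaining strategies, none is strictly dominated by another pure strategy of the same player, so the elimination stops.
Surviving strategies — Firm A: {C}; Firm B: {Delta}.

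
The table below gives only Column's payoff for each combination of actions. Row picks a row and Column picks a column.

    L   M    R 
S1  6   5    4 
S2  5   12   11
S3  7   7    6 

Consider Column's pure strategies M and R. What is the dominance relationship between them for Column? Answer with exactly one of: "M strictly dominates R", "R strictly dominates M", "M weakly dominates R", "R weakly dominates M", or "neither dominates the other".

M strictly dominates R

M's payoffs vs R's, by Row's action — S1: 5>4, S2: 12>11, S3: 7>6.
Every comparison favours M, so M strictly dominates R.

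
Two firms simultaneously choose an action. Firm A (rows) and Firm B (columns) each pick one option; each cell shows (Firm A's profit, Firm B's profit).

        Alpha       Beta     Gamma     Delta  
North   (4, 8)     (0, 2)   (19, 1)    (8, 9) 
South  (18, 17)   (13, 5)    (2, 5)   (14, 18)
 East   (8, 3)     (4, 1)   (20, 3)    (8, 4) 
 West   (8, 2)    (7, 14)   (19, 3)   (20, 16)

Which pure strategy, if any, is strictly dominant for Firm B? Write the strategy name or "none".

Delta

Delta vs Alpha: North: 9>8, South: 18>17, East: 4>3, West: 16>2.
Delta vs Beta: North: 9>2, South: 18>5, East: 4>1, West: 16>14.
Delta vs Gamma: North: 9>1, South: 18>5, East: 4>3, West: 16>3.
Delta strictly beats every other strategy against every opponent action, so it is strictly dominant.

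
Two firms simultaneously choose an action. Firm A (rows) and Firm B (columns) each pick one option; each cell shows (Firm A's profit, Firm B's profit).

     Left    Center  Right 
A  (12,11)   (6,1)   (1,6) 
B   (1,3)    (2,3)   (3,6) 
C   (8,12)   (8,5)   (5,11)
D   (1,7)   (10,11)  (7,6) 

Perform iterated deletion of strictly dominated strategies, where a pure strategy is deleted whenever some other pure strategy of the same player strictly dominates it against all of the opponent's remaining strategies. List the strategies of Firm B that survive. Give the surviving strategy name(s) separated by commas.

Firm A's strategy B is strictly dominated by C (Left: 8>1, Center: 8>2, Right: 5>3) and is removed.
Firm B's strategy Right is strictly dominated by Left (A: 11>6, C: 12>11, D: 7>6) and is removed.
Among the remaining strategies, none is strictly dominated by another pure strategy of the same player, so the elimination stops.
Surviving strategies — Firm A: {A, C, D}; Firm B: {Left, Center}.

Left, Center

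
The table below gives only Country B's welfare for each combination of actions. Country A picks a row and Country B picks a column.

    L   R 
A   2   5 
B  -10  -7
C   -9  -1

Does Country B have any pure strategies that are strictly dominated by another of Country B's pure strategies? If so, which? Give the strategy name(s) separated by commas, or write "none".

L

L: dominated, since R does at least as well everywhere (A: 5>2, B: -7>-10, C: -1>-9).
R: no other strategy beats it everywhere (L at A (5>2)).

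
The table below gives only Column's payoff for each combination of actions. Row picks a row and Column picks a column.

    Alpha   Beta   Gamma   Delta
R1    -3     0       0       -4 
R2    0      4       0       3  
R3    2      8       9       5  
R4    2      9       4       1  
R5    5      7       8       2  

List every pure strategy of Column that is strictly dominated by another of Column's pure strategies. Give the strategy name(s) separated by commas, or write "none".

Alpha, Delta

Alpha is strictly dominated by Beta (R1: 0>-3, R2: 4>0, R3: 8>2, R4: 9>2, R5: 7>5).
Beta is not dominated — it holds its own against Alpha at R1 (0>-3); Gamma at R1 (0=0); Delta at R1 (0>-4).
Nothing dominates Gamma: Alpha at R1 (0>-3); Beta at R1 (0=0); Delta at R1 (0>-4).
Beta strictly dominates Delta — R1: 0>-4, R2: 4>3, R3: 8>5, R4: 9>1, R5: 7>2.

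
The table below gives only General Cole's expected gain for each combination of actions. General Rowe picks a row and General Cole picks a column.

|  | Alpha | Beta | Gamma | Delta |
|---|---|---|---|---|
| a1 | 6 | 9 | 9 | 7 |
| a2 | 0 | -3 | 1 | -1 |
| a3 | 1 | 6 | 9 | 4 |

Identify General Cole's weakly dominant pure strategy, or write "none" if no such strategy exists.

Gamma

Gamma vs Alpha: a1: 9>6, a2: 1>0, a3: 9>1.
Gamma vs Beta: a1: 9=9, a2: 1>-3, a3: 9>6.
Gamma vs Delta: a1: 9>7, a2: 1>-1, a3: 9>4.
Gamma is at least as good as every other strategy against every opponent action, so it is weakly dominant.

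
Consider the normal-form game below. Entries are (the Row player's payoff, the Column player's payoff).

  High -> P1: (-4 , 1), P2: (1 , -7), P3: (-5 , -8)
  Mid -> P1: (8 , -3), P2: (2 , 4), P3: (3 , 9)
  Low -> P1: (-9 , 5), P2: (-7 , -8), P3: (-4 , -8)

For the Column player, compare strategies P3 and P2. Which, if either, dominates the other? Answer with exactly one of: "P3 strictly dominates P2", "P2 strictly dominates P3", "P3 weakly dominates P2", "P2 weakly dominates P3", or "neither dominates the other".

neither dominates the other

P3's payoffs vs P2's, by the Row player's action — High: -8<-7, Mid: 9>4, Low: -8=-8.
P3 does better at Mid but worse at High; neither strategy dominates the other.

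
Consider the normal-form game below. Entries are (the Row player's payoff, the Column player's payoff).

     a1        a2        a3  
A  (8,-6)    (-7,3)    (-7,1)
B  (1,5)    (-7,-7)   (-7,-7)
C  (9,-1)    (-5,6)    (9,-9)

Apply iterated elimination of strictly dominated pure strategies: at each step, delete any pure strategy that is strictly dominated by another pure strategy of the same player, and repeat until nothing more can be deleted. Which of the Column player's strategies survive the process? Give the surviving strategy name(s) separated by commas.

Row A is eliminated: C beats it against every remaining column (a1: 9>8, a2: -5>-7, a3: 9>-7).
For the Row player, C strictly dominates B on the remaining columns (a1: 9>1, a2: -5>-7, a3: 9>-7); eliminate B.
The Column player's strategy a1 is strictly dominated by a2 (C: 6>-1) and is removed.
For the Column player, a2 strictly dominates a3 on the remaining rows (C: 6>-9); eliminate a3.
Among the remaining strategies, none is strictly dominated by another pure strategy of the same player, so the elimination stops.
Surviving strategies — the Row player: {C}; the Column player: {a2}.

a2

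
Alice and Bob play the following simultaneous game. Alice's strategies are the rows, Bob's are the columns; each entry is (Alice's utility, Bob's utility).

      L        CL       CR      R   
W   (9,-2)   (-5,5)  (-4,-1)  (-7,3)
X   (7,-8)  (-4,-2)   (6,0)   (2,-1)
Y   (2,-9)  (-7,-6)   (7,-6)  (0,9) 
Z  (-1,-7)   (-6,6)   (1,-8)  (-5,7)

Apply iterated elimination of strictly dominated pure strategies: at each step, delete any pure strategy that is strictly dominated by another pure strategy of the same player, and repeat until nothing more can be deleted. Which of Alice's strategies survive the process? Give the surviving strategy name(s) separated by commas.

X, Y

For Alice, X strictly dominates Z on the remaining columns (L: 7>-1, CL: -4>-6, CR: 6>1, R: 2>-5); eliminate Z.
For Bob, CL strictly dominates L on the remaining rows (W: 5>-2, X: -2>-8, Y: -6>-9); eliminate L.
Row W is eliminated: X beats it against every remaining column (CL: -4>-5, CR: 6>-4, R: 2>-7).
Bob's strategy CL is strictly dominated by R (X: -1>-2, Y: 9>-6) and is removed.
Among the remaining strategies, none is strictly dominated by another pure strategy of the same player, so the elimination stops.
Surviving strategies — Alice: {X, Y}; Bob: {CR, R}.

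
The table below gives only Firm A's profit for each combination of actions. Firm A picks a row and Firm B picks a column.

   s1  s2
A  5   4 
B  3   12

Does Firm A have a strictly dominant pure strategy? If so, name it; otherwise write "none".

A fails to dominate B at s2 (4<12).
B fails to dominate A at s1 (3<5).
No single strategy dominates all the others.

none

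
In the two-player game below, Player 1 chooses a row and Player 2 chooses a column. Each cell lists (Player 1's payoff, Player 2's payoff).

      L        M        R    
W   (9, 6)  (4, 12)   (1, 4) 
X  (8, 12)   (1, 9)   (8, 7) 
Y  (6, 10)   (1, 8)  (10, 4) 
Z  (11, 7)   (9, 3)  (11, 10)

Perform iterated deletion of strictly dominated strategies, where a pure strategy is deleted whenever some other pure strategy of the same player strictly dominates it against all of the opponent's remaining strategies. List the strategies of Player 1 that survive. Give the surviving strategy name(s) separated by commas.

For Player 1, Z strictly dominates W on the remaining columns (L: 11>9, M: 9>4, R: 11>1); eliminate W.
Row X is eliminated: Z beats it against every remaining column (L: 11>8, M: 9>1, R: 11>8).
For Player 1, Z strictly dominates Y on the remaining columns (L: 11>6, M: 9>1, R: 11>10); eliminate Y.
Column L is eliminated: R beats it against every remaining row (Z: 10>7).
Player 2's strategy M is strictly dominated by R (Z: 10>3) and is removed.
Among the remaining strategies, none is strictly dominated by another pure strategy of the same player, so the elimination stops.
Surviving strategies — Player 1: {Z}; Player 2: {R}.

Z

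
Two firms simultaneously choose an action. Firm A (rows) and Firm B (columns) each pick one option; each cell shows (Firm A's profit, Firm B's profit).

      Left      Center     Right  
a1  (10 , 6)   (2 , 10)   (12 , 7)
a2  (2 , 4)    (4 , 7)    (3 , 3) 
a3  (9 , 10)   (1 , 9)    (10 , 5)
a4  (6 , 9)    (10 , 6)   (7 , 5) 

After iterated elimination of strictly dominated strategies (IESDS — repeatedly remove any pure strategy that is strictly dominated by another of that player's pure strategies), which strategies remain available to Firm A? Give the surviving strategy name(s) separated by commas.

a1, a4

Firm A's strategy a2 is strictly dominated by a4 (Left: 6>2, Center: 10>4, Right: 7>3) and is removed.
For Firm A, a1 strictly dominates a3 on the remaining columns (Left: 10>9, Center: 2>1, Right: 12>10); eliminate a3.
Column Right is eliminated: Center beats it against every remaining row (a1: 10>7, a4: 6>5).
Among the remaining strategies, none is strictly dominated by another pure strategy of the same player, so the elimination stops.
Surviving strategies — Firm A: {a1, a4}; Firm B: {Left, Center}.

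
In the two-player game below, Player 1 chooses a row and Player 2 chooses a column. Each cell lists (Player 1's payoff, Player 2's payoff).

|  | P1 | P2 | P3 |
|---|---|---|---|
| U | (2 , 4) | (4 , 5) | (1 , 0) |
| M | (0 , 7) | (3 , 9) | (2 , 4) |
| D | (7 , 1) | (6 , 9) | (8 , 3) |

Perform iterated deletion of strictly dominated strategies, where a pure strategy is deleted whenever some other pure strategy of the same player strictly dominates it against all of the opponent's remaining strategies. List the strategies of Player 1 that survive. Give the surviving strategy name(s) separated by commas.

D

Player 1's strategy U is strictly dominated by D (P1: 7>2, P2: 6>4, P3: 8>1) and is removed.
Row M is eliminated: D beats it against every remaining column (P1: 7>0, P2: 6>3, P3: 8>2).
For Player 2, P2 strictly dominates P1 on the remaining rows (D: 9>1); eliminate P1.
Player 2's strategy P3 is strictly dominated by P2 (D: 9>3) and is removed.
Among the remaining strategies, none is strictly dominated by another pure strategy of the same player, so the elimination stops.
Surviving strategies — Player 1: {D}; Player 2: {P2}.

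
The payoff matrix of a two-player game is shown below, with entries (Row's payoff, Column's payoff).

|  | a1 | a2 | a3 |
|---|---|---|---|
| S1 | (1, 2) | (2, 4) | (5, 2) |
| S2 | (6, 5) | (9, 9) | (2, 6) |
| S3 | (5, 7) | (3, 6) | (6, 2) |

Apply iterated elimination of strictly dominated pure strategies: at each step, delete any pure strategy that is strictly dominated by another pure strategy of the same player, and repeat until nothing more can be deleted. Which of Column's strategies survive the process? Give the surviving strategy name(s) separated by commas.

Row S1 is eliminated: S3 beats it against every remaining column (a1: 5>1, a2: 3>2, a3: 6>5).
Column a3 is eliminated: a2 beats it against every remaining row (S2: 9>6, S3: 6>2).
Row S3 is eliminated: S2 beats it against every remaining column (a1: 6>5, a2: 9>3).
Column's strategy a1 is strictly dominated by a2 (S2: 9>5) and is removed.
Among the remaining strategies, none is strictly dominated by another pure strategy of the same player, so the elimination stops.
Surviving strategies — Row: {S2}; Column: {a2}.

a2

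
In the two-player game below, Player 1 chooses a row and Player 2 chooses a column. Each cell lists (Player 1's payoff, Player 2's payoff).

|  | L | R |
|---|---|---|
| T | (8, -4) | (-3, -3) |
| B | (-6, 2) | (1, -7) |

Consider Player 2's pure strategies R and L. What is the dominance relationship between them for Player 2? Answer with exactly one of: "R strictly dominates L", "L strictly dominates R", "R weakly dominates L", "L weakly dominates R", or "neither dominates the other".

neither dominates the other

Compare R to L across each opponent action: T: -3>-4, B: -7<2.
R does better at T but worse at B; neither strategy dominates the other.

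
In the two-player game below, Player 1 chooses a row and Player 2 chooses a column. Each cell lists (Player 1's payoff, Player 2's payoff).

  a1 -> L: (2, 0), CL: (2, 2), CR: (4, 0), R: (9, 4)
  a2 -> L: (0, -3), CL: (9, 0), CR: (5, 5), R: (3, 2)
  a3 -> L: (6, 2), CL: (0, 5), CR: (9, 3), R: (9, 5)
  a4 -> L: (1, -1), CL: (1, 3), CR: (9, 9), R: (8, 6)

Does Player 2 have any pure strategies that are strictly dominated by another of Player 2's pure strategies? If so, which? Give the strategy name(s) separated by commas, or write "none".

L: dominated, since CL does at least as well everywhere (a1: 2>0, a2: 0>-3, a3: 5>2, a4: 3>-1).
CL is not dominated — it holds its own against L at a1 (2>0); CR at a1 (2>0); R at a3 (5=5).
CR is not dominated — it holds its own against L at a1 (0=0); CL at a2 (5>0); R at a2 (5>2).
R: no other strategy beats it everywhere (L at a1 (4>0); CL at a1 (4>2); CR at a1 (4>0)).

L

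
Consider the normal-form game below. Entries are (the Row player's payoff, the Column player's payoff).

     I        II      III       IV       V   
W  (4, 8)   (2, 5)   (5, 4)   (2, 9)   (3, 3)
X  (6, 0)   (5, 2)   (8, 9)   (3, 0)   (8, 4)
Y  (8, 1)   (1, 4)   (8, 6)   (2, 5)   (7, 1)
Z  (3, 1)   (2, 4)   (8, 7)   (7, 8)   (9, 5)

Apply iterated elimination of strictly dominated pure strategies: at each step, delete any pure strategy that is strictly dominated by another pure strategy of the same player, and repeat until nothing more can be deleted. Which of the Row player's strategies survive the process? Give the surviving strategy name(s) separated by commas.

The Row player's strategy W is strictly dominated by X (I: 6>4, II: 5>2, III: 8>5, IV: 3>2, V: 8>3) and is removed.
The Column player's strategy I is strictly dominated by II (X: 2>0, Y: 4>1, Z: 4>1) and is removed.
The Column player's strategy II is strictly dominated by III (X: 9>2, Y: 6>4, Z: 7>4) and is removed.
The Column player's strategy V is strictly dominated by III (X: 9>4, Y: 6>1, Z: 7>5) and is removed.
Among the remaining strategies, none is strictly dominated by another pure strategy of the same player, so the elimination stops.
Surviving strategies — the Row player: {X, Y, Z}; the Column player: {III, IV}.

X, Y, Z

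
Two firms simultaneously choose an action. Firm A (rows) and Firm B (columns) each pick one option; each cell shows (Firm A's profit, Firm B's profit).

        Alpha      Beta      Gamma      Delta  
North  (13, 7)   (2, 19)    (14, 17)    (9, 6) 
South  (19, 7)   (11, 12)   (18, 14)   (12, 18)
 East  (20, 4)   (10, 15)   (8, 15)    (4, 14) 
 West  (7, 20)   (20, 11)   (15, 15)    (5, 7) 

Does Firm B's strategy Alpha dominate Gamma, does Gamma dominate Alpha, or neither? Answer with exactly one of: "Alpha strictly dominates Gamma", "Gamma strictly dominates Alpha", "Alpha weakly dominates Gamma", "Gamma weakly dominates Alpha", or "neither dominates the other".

Alpha's payoffs vs Gamma's, by Firm A's action — North: 7<17, South: 7<14, East: 4<15, West: 20>15.
Alpha does better at West but worse at North, South, East; neither strategy dominates the other.

neither dominates the other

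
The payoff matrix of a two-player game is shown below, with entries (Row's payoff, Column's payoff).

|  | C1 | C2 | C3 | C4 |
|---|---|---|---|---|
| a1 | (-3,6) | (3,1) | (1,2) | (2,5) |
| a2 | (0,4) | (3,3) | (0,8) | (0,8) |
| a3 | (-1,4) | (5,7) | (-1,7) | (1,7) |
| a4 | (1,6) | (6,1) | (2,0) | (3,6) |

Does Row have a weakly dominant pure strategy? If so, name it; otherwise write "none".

a4

a4 vs a1: C1: 1>-3, C2: 6>3, C3: 2>1, C4: 3>2.
a4 vs a2: C1: 1>0, C2: 6>3, C3: 2>0, C4: 3>0.
a4 vs a3: C1: 1>-1, C2: 6>5, C3: 2>-1, C4: 3>1.
a4 is at least as good as every other strategy against every opponent action, so it is weakly dominant.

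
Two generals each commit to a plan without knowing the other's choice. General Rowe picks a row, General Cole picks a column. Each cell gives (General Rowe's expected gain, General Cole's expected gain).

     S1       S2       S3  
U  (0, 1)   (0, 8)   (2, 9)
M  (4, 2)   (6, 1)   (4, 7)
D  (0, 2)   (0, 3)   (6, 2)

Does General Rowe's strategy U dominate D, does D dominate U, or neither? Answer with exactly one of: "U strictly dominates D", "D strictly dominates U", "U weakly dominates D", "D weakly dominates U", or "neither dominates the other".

U's payoffs vs D's, by General Cole's action — S1: 0=0, S2: 0=0, S3: 2<6.
D is at least as good everywhere and strictly better somewhere (tied at S1, S2), so D weakly dominates U.

D weakly dominates U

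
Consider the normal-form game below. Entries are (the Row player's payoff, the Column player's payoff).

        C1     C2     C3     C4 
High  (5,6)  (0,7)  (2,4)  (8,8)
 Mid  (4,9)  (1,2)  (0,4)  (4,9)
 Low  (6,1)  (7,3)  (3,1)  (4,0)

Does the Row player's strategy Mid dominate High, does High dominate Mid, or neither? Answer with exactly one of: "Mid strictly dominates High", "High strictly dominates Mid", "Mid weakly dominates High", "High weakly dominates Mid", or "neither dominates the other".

neither dominates the other

Mid's payoffs vs High's, by the Column player's action — C1: 4<5, C2: 1>0, C3: 0<2, C4: 4<8.
Mid does better at C2 but worse at C1, C3, C4; neither strategy dominates the other.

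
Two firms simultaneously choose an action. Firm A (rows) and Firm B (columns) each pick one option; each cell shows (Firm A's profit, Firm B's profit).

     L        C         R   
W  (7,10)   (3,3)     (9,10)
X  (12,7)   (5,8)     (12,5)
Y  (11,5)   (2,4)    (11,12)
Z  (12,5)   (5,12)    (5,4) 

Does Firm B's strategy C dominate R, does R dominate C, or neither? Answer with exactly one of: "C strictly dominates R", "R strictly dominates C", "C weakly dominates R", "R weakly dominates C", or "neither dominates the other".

neither dominates the other

Compare C to R across every action of Firm A: W: 3<10, X: 8>5, Y: 4<12, Z: 12>4.
C does better at X, Z but worse at W, Y; neither strategy dominates the other.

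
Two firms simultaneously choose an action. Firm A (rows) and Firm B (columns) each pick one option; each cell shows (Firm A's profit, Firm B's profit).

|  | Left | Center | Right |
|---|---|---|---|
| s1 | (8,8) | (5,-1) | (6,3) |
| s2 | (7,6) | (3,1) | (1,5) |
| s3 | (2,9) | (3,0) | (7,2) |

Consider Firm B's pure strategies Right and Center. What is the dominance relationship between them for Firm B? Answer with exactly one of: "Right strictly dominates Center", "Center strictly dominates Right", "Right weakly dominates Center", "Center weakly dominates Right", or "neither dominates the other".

Right's payoffs vs Center's, by Firm A's action — s1: 3>-1, s2: 5>1, s3: 2>0.
Right gives a strictly higher payoff against each opponent action, so Right strictly dominates Center.

Right strictly dominates Center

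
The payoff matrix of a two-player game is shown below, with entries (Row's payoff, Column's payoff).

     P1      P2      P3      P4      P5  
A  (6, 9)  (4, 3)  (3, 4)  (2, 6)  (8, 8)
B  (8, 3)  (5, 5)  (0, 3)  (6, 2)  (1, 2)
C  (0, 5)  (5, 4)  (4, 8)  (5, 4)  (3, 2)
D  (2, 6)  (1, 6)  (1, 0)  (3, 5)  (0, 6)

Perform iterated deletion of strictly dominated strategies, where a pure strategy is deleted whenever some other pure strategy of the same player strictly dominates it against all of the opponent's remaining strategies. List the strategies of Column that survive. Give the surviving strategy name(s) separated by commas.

P1, P2, P3

For Column, P1 strictly dominates P4 on the remaining rows (A: 9>6, B: 3>2, C: 5>4, D: 6>5); eliminate P4.
For Row, A strictly dominates D on the remaining columns (P1: 6>2, P2: 4>1, P3: 3>1, P5: 8>0); eliminate D.
Column's strategy P5 is strictly dominated by P1 (A: 9>8, B: 3>2, C: 5>2) and is removed.
Among the remaining strategies, none is strictly dominated by another pure strategy of the same player, so the elimination stops.
Surviving strategies — Row: {A, B, C}; Column: {P1, P2, P3}.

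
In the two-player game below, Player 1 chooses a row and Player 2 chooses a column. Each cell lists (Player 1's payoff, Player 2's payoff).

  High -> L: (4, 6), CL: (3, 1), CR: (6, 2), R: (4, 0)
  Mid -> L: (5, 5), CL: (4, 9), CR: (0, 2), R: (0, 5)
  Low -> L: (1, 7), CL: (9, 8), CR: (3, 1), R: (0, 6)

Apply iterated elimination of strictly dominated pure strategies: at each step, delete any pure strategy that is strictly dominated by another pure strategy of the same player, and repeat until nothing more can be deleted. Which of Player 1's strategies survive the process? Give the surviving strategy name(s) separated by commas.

Column CR is eliminated: L beats it against every remaining row (High: 6>2, Mid: 5>2, Low: 7>1).
Player 2's strategy R is strictly dominated by CL (High: 1>0, Mid: 9>5, Low: 8>6) and is removed.
For Player 1, Mid strictly dominates High on the remaining columns (L: 5>4, CL: 4>3); eliminate High.
Player 2's strategy L is strictly dominated by CL (Mid: 9>5, Low: 8>7) and is removed.
Player 1's strategy Mid is strictly dominated by Low (CL: 9>4) and is removed.
Among the remaining strategies, none is strictly dominated by another pure strategy of the same player, so the elimination stops.
Surviving strategies — Player 1: {Low}; Player 2: {CL}.

Low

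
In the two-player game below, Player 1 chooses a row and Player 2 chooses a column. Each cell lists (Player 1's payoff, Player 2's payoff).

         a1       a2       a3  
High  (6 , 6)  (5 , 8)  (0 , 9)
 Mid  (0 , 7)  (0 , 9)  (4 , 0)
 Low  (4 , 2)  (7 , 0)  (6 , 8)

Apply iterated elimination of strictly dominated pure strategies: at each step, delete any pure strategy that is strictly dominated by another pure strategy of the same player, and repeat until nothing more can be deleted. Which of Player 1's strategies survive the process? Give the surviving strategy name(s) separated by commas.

Low

Row Mid is eliminated: Low beats it against every remaining column (a1: 4>0, a2: 7>0, a3: 6>4).
Player 2's strategy a1 is strictly dominated by a3 (High: 9>6, Low: 8>2) and is removed.
Player 1's strategy High is strictly dominated by Low (a2: 7>5, a3: 6>0) and is removed.
For Player 2, a3 strictly dominates a2 on the remaining rows (Low: 8>0); eliminate a2.
Among the remaining strategies, none is strictly dominated by another pure strategy of the same player, so the elimination stops.
Surviving strategies — Player 1: {Low}; Player 2: {a3}.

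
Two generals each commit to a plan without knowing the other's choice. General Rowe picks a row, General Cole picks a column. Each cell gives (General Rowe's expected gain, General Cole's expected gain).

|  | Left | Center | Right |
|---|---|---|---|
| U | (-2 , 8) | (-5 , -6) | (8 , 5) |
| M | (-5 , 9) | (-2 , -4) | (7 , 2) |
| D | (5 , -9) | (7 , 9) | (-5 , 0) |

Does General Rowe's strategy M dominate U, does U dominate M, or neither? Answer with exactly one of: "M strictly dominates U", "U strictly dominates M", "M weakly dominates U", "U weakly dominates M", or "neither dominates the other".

neither dominates the other

M's payoffs vs U's, by General Cole's action — Left: -5<-2, Center: -2>-5, Right: 7<8.
M does better at Center but worse at Left, Right; neither strategy dominates the other.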